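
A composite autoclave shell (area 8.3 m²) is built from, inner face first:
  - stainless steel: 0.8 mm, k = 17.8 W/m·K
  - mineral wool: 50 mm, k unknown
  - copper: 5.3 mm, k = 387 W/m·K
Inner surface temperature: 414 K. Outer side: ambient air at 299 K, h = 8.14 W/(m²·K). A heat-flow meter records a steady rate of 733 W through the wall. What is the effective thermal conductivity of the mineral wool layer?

Using the resistance-network approach (series):
R_stainless steel = L/(kA) = 0.0008/(17.8×8.3) = 5.415×10^-6 K/W
R_copper = L/(kA) = 0.0053/(387×8.3) = 1.65×10^-6 K/W
R_outer film = 1/(h_o·A) = 1/(8.14×8.3) = 0.0148 K/W
Sum of known resistances R_other = 0.01481 K/W
Total R = ΔT/Q = 115/733 = 0.1569 K/W
R_mineral wool = R_total − R_other = 0.1421 K/W
k = L/(R·A) = 0.05/(0.1421×8.3)

k ≈ 0.0424 W/(m·K)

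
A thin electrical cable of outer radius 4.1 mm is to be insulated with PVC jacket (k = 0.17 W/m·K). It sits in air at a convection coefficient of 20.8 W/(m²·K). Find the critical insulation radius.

r_cr ≈ 8.17 mm

For a cylinder r_cr = k/h = 0.17/20.8
r_cr = 8.17 mm; since the bare radius (4.1 mm) is below r_cr, adding a thin layer of insulation will *increase* heat loss.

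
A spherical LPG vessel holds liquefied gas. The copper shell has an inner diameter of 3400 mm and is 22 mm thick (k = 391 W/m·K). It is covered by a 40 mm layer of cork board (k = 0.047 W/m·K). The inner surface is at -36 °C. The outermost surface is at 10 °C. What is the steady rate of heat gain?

Q ≈ 2060 W

Each spherical layer contributes R = (1/r_i − 1/r_o)/(4πk):
R_copper shell = (1/1.7 − 1/1.722)/(4π×391) = 1.53×10^-6 K/W
R_cork board = (1/1.722 − 1/1.762)/(4π×0.047) = 0.02232 K/W
R_total = 0.02232 K/W
Q = ΔT/R_total = 46/0.02232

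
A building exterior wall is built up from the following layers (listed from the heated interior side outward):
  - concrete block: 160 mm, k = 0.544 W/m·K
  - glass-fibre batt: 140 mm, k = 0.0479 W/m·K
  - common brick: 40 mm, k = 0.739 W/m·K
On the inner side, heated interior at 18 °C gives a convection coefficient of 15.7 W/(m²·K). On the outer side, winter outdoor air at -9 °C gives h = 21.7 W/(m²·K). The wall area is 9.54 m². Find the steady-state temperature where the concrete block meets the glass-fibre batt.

T ≈ 15.1 °C

Model the wall as resistances in series:
R_inner film = 1/(h_i·A) = 1/(15.7×9.54) = 0.006677 K/W
R_concrete block = L/(kA) = 0.16/(0.544×9.54) = 0.03083 K/W
R_glass-fibre batt = L/(kA) = 0.14/(0.0479×9.54) = 0.3064 K/W
R_common brick = L/(kA) = 0.04/(0.739×9.54) = 0.005674 K/W
R_outer film = 1/(h_o·A) = 1/(21.7×9.54) = 0.00483 K/W
R_total = 0.3544 K/W;  Q = ΔT/R_total = 27/0.3544 = 76.19 W
T_interface = T_inner − Q·ΣR(inner→interface) = 18 − 76.2×0.03751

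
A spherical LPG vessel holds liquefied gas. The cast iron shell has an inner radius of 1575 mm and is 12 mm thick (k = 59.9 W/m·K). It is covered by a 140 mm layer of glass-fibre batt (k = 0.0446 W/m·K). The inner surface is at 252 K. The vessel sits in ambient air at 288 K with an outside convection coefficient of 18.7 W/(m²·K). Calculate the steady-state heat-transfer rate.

Radial (spherical) resistances in series:
R_cast iron shell = (1/1.575 − 1/1.587)/(4π×59.9) = 6.378×10^-6 K/W
R_glass-fibre batt = (1/1.587 − 1/1.727)/(4π×0.0446) = 0.09114 K/W
R_outer film = 1/(h·4πr_o²) = 1/(18.7×4π×1.727²) = 0.001427 K/W
R_total = 0.09257 K/W
Q = ΔT/R_total = 36/0.09257

Q ≈ 389 W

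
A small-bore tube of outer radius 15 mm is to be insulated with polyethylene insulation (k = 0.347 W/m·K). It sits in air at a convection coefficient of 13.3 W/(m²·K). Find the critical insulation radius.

For a cylinder r_cr = k/h = 0.347/13.3
r_cr = 26.1 mm; since the bare radius (15 mm) is below r_cr, adding a thin layer of insulation will *increase* heat loss.

r_cr ≈ 26.1 mm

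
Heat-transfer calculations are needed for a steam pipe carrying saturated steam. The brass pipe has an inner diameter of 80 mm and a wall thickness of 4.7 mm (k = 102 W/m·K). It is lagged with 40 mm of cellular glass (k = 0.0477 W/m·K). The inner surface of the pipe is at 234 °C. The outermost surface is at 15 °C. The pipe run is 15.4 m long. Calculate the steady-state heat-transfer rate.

Q ≈ 1580 W

Per-layer cylindrical resistances, series-summed:
R_brass pipe wall = ln(44.7/40)/(2π×102×15.4) = 1.126×10^-5 K/W
R_cellular glass = ln(84.7/44.7)/(2π×0.0477×15.4) = 0.1385 K/W
R_total = 0.1385 K/W
Q = ΔT/R_total = 219/0.1385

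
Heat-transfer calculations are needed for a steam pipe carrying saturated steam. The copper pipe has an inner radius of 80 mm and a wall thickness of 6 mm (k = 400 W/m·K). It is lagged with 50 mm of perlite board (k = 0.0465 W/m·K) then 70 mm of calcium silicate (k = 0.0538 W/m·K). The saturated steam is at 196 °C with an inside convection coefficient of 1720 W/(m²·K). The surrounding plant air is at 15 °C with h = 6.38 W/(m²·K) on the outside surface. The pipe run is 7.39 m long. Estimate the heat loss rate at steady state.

Radial resistances (cylindrical: R_cond = ln(r_o/r_i)/(2πkL), R_conv = 1/(h·2πrL)):
R_inner film = 1/(h_i·2πr₁L) = 1/(1720×2π×0.08×7.39) = 1.565×10^-4 K/W
R_copper pipe wall = ln(86/80)/(2π×400×7.39) = 3.894×10^-6 K/W
R_perlite board = ln(136/86)/(2π×0.0465×7.39) = 0.2123 K/W
R_calcium silicate = ln(206/136)/(2π×0.0538×7.39) = 0.1662 K/W
R_outer film = 1/(h_o·2πr_oL) = 1/(6.38×2π×0.206×7.39) = 0.01639 K/W
R_total = 0.395 K/W
Q = ΔT/R_total = 181/0.395

Q ≈ 458 W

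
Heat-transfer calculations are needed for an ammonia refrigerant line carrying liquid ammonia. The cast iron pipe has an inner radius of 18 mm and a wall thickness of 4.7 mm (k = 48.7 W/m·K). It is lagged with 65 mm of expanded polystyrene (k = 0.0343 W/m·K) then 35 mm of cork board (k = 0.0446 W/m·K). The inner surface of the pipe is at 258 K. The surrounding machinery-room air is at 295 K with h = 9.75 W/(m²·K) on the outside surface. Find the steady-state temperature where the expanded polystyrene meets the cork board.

Per-layer cylindrical resistances, series-summed:
R_cast iron pipe wall = ln(22.7/18)/(2π×48.7×1) = 7.582×10^-4 K/W
R_expanded polystyrene = ln(87.7/22.7)/(2π×0.0343×1) = 6.271 K/W
R_cork board = ln(122.7/87.7)/(2π×0.0446×1) = 1.198 K/W
R_outer film = 1/(h_o·2πr_oL) = 1/(9.75×2π×0.1227×1) = 0.133 K/W
R_total = 7.604 K/W
Q = ΔT/R_total = 37/7.604
Q = 4.87 W/m
T_interface = T_inner + Q·ΣR(inner→interface) = 258 + 4.87×6.272

T ≈ 289 K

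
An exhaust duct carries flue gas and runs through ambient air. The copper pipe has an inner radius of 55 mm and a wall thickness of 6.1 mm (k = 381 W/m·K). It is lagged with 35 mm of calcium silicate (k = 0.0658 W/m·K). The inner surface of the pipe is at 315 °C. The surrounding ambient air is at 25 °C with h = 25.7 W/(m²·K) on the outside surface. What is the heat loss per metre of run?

q′ ≈ 250 W/m

For a radial system each layer contributes R = ln(r_out/r_in)/(2πkL); films add R = 1/(hA).
R_copper pipe wall = ln(61.1/55)/(2π×381×1) = 4.394×10^-5 K/W
R_calcium silicate = ln(96.1/61.1)/(2π×0.0658×1) = 1.095 K/W
R_outer film = 1/(h_o·2πr_oL) = 1/(25.7×2π×0.0961×1) = 0.06444 K/W
R_total = 1.16 K/W
Q = ΔT/R_total = 290/1.16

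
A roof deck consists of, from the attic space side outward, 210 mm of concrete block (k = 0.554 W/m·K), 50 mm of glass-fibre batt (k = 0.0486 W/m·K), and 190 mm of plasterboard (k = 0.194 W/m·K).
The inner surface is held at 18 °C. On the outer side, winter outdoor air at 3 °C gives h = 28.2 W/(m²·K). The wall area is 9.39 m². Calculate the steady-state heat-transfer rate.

Q ≈ 58.1 W

Model the wall as resistances in series:
R_concrete block = L/(kA) = 0.21/(0.554×9.39) = 0.04037 K/W
R_glass-fibre batt = L/(kA) = 0.05/(0.0486×9.39) = 0.1096 K/W
R_plasterboard = L/(kA) = 0.19/(0.194×9.39) = 0.1043 K/W
R_outer film = 1/(h_o·A) = 1/(28.2×9.39) = 0.003776 K/W
R_total = 0.258 K/W
Q = ΔT / R_total = 15 / 0.258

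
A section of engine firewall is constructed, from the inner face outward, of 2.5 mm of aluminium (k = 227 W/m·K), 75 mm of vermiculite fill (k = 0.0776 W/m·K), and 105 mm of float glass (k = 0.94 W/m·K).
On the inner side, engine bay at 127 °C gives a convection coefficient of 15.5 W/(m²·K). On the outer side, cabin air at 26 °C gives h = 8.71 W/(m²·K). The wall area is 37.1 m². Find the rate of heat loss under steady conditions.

Series thermal resistances:
R_inner film = 1/(h_i·A) = 1/(15.5×37.1) = 0.001739 K/W
R_aluminium = L/(kA) = 0.0025/(227×37.1) = 2.969×10^-7 K/W
R_vermiculite fill = L/(kA) = 0.075/(0.0776×37.1) = 0.02605 K/W
R_float glass = L/(kA) = 0.105/(0.94×37.1) = 0.003011 K/W
R_outer film = 1/(h_o·A) = 1/(8.71×37.1) = 0.003095 K/W
R_total = 0.0339 K/W
Q = ΔT / R_total = 101 / 0.0339

Q ≈ 2980 W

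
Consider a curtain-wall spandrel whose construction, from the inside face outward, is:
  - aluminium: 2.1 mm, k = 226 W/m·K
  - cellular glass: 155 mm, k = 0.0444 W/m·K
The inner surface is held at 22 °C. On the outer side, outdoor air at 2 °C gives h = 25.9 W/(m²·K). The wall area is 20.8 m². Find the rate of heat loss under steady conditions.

Thermal resistances in series:
R_aluminium = L/(kA) = 0.0021/(226×20.8) = 4.467×10^-7 K/W
R_cellular glass = L/(kA) = 0.155/(0.0444×20.8) = 0.1678 K/W
R_outer film = 1/(h_o·A) = 1/(25.9×20.8) = 0.001856 K/W
R_total = 0.1697 K/W
Q = ΔT / R_total = 20 / 0.1697

Q ≈ 118 W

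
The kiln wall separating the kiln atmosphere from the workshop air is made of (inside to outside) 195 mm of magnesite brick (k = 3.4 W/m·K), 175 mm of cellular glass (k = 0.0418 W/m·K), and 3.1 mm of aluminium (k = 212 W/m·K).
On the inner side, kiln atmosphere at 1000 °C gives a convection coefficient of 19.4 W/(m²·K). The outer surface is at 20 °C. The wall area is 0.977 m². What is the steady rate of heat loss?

Q ≈ 223 W

Series thermal resistances:
R_inner film = 1/(h_i·A) = 1/(19.4×0.977) = 0.05276 K/W
R_magnesite brick = L/(kA) = 0.195/(3.4×0.977) = 0.0587 K/W
R_cellular glass = L/(kA) = 0.175/(0.0418×0.977) = 4.285 K/W
R_aluminium = L/(kA) = 0.0031/(212×0.977) = 1.497×10^-5 K/W
R_total = 4.397 K/W
Q = ΔT / R_total = 980 / 4.397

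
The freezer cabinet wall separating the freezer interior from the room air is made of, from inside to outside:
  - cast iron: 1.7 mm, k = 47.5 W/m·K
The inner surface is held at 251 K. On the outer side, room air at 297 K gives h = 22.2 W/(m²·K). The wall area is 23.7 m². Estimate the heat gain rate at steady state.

Q ≈ 24200 W

Model the wall as resistances in series:
R_cast iron = L/(kA) = 0.0017/(47.5×23.7) = 1.51×10^-6 K/W
R_outer film = 1/(h_o·A) = 1/(22.2×23.7) = 0.001901 K/W
R_total = 0.001902 K/W
Q = ΔT / R_total = 46 / 0.001902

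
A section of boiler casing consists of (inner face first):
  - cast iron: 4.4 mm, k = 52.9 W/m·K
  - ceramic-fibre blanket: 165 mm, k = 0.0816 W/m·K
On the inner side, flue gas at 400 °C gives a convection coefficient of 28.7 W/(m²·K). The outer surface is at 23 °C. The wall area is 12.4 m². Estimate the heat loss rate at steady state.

Q ≈ 2270 W

Using the resistance-network approach (series):
R_inner film = 1/(h_i·A) = 1/(28.7×12.4) = 0.00281 K/W
R_cast iron = L/(kA) = 0.0044/(52.9×12.4) = 6.708×10^-6 K/W
R_ceramic-fibre blanket = L/(kA) = 0.165/(0.0816×12.4) = 0.1631 K/W
R_total = 0.1659 K/W
Q = ΔT / R_total = 377 / 0.1659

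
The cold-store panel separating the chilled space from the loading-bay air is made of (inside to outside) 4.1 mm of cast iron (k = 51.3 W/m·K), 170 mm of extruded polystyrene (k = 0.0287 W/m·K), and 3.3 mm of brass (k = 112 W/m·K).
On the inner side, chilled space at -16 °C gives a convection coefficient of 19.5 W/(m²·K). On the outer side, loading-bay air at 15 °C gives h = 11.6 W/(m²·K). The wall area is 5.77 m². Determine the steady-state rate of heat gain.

Q ≈ 29.5 W

Model the wall as resistances in series:
R_inner film = 1/(h_i·A) = 1/(19.5×5.77) = 0.008888 K/W
R_cast iron = L/(kA) = 0.0041/(51.3×5.77) = 1.385×10^-5 K/W
R_extruded polystyrene = L/(kA) = 0.17/(0.0287×5.77) = 1.027 K/W
R_brass = L/(kA) = 0.0033/(112×5.77) = 5.106×10^-6 K/W
R_outer film = 1/(h_o·A) = 1/(11.6×5.77) = 0.01494 K/W
R_total = 1.05 K/W
Q = ΔT / R_total = 31 / 1.05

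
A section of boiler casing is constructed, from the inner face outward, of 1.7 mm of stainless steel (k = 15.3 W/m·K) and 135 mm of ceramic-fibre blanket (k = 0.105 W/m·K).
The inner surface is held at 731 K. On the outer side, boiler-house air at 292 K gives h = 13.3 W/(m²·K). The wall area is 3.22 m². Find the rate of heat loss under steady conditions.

Thermal resistances in series:
R_stainless steel = L/(kA) = 0.0017/(15.3×3.22) = 3.451×10^-5 K/W
R_ceramic-fibre blanket = L/(kA) = 0.135/(0.105×3.22) = 0.3993 K/W
R_outer film = 1/(h_o·A) = 1/(13.3×3.22) = 0.02335 K/W
R_total = 0.4227 K/W
Q = ΔT / R_total = 439 / 0.4227

Q ≈ 1040 W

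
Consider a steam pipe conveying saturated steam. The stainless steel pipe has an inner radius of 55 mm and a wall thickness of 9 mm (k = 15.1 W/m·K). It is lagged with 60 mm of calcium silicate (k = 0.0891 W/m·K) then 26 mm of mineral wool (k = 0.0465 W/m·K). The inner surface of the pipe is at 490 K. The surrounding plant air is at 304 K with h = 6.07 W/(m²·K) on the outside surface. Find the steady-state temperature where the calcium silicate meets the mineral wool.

T ≈ 380 K

Treating each annulus and film as a series resistance:
R_stainless steel pipe wall = ln(64/55)/(2π×15.1×1) = 0.001597 K/W
R_calcium silicate = ln(124/64)/(2π×0.0891×1) = 1.181 K/W
R_mineral wool = ln(150/124)/(2π×0.0465×1) = 0.6515 K/W
R_outer film = 1/(h_o·2πr_oL) = 1/(6.07×2π×0.15×1) = 0.1748 K/W
R_total = 2.009 K/W
Q = ΔT/R_total = 186/2.009
Q = 92.6 W/m
T_interface = T_inner − Q·ΣR(inner→interface) = 490 − 92.6×1.183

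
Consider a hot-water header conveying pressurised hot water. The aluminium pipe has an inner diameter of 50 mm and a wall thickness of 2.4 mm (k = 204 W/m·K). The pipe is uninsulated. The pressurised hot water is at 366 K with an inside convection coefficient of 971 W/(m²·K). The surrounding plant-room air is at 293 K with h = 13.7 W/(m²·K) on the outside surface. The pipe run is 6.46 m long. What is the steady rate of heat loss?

For a radial system each layer contributes R = ln(r_out/r_in)/(2πkL); films add R = 1/(hA).
R_inner film = 1/(h_i·2πr₁L) = 1/(971×2π×0.025×6.46) = 0.001015 K/W
R_aluminium pipe wall = ln(27.4/25)/(2π×204×6.46) = 1.107×10^-5 K/W
R_outer film = 1/(h_o·2πr_oL) = 1/(13.7×2π×0.0274×6.46) = 0.06563 K/W
R_total = 0.06666 K/W
Q = ΔT/R_total = 73/0.06666

Q ≈ 1100 W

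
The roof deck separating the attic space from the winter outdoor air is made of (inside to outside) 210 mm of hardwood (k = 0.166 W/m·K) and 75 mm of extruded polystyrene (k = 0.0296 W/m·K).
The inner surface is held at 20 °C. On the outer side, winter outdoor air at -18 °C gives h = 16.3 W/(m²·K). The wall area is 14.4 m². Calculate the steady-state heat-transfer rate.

Q ≈ 142 W

Thermal resistances in series:
R_hardwood = L/(kA) = 0.21/(0.166×14.4) = 0.08785 K/W
R_extruded polystyrene = L/(kA) = 0.075/(0.0296×14.4) = 0.176 K/W
R_outer film = 1/(h_o·A) = 1/(16.3×14.4) = 0.00426 K/W
R_total = 0.2681 K/W
Q = ΔT / R_total = 38 / 0.2681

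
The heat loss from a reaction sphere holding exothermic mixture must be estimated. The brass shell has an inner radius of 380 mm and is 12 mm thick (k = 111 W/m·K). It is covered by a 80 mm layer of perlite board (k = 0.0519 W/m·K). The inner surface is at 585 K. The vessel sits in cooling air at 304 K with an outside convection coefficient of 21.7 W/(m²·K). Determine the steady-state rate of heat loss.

Spherical conduction: R = (1/r_in − 1/r_out)/(4πk) per layer; series-sum.
R_brass shell = (1/0.38 − 1/0.392)/(4π×111) = 5.775×10^-5 K/W
R_perlite board = (1/0.392 − 1/0.472)/(4π×0.0519) = 0.663 K/W
R_outer film = 1/(h·4πr_o²) = 1/(21.7×4π×0.472²) = 0.01646 K/W
R_total = 0.6795 K/W
Q = ΔT/R_total = 281/0.6795

Q ≈ 414 W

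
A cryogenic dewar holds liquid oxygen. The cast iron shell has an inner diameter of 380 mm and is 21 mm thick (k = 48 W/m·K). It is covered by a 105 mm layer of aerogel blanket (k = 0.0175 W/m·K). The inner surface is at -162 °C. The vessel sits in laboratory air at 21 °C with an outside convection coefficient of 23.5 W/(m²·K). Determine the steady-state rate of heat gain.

Q ≈ 25.4 W

Each spherical layer contributes R = (1/r_i − 1/r_o)/(4πk):
R_cast iron shell = (1/0.19 − 1/0.211)/(4π×48) = 8.684×10^-4 K/W
R_aerogel blanket = (1/0.211 − 1/0.316)/(4π×0.0175) = 7.161 K/W
R_outer film = 1/(h·4πr_o²) = 1/(23.5×4π×0.316²) = 0.03391 K/W
R_total = 7.196 K/W
Q = ΔT/R_total = 183/7.196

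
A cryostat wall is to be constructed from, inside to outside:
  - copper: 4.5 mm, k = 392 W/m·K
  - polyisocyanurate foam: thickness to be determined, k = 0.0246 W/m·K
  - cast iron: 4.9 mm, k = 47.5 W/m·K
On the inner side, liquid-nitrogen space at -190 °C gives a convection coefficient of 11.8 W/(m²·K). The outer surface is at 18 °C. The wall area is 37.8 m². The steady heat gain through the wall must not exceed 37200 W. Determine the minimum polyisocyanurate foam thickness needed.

Treating each layer as a thermal resistance in series:
R_inner film = 1/(h_i·A) = 1/(11.8×37.8) = 0.002242 K/W
R_copper = L/(kA) = 0.0045/(392×37.8) = 3.037×10^-7 K/W
R_cast iron = L/(kA) = 0.0049/(47.5×37.8) = 2.729×10^-6 K/W
Sum of the known resistances R_other = 0.002245 K/W
Required total resistance R_tot = ΔT/Q_allow = 208/37200 = 0.005591 K/W
R_polyisocyanurate foam = R_tot − R_other = 0.003346 K/W
L = R·k·A = 0.003346×0.0246×37.8

L ≈ 3.11 mm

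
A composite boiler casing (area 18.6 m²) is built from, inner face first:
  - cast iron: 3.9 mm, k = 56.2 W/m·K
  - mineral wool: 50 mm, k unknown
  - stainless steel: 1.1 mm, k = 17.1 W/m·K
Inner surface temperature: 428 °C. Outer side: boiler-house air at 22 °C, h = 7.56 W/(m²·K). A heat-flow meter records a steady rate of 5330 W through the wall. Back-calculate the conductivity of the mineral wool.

Treating each layer as a thermal resistance in series:
R_cast iron = L/(kA) = 0.0039/(56.2×18.6) = 3.731×10^-6 K/W
R_stainless steel = L/(kA) = 0.0011/(17.1×18.6) = 3.458×10^-6 K/W
R_outer film = 1/(h_o·A) = 1/(7.56×18.6) = 0.007112 K/W
Sum of known resistances R_other = 0.007119 K/W
Total R = ΔT/Q = 406/5330 = 0.07617 K/W
R_mineral wool = R_total − R_other = 0.06905 K/W
k = L/(R·A) = 0.05/(0.06905×18.6)

k ≈ 0.0389 W/(m·K)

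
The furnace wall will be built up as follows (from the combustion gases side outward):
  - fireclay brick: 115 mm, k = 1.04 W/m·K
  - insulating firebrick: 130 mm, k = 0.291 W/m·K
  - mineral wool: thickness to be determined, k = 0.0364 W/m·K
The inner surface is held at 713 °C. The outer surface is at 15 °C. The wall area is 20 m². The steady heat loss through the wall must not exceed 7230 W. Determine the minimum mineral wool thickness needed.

Treating each layer as a thermal resistance in series:
R_fireclay brick = L/(kA) = 0.115/(1.04×20) = 0.005529 K/W
R_insulating firebrick = L/(kA) = 0.13/(0.291×20) = 0.02234 K/W
Sum of the known resistances R_other = 0.02787 K/W
Required total resistance R_tot = ΔT/Q_allow = 698/7230 = 0.09654 K/W
R_mineral wool = R_tot − R_other = 0.06868 K/W
L = R·k·A = 0.06868×0.0364×20

L ≈ 50 mm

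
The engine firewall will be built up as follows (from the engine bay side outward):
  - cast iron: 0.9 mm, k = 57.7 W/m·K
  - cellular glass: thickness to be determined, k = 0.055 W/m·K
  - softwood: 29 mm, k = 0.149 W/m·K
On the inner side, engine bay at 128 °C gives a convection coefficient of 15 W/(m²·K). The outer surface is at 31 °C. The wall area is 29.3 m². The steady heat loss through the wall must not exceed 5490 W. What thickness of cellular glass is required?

L ≈ 14.1 mm

Model the wall as resistances in series:
R_inner film = 1/(h_i·A) = 1/(15×29.3) = 0.002275 K/W
R_cast iron = L/(kA) = 0.0009/(57.7×29.3) = 5.324×10^-7 K/W
R_softwood = L/(kA) = 0.029/(0.149×29.3) = 0.006643 K/W
Sum of the known resistances R_other = 0.008919 K/W
Required total resistance R_tot = ΔT/Q_allow = 97/5490 = 0.01767 K/W
R_cellular glass = R_tot − R_other = 0.00875 K/W
L = R·k·A = 0.00875×0.055×29.3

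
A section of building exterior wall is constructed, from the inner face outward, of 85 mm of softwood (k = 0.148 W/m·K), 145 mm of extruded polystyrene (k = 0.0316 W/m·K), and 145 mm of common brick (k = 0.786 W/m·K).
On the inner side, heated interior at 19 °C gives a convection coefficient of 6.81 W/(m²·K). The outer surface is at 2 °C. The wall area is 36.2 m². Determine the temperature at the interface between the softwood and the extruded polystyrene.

Series thermal resistances:
R_inner film = 1/(h_i·A) = 1/(6.81×36.2) = 0.004056 K/W
R_softwood = L/(kA) = 0.085/(0.148×36.2) = 0.01587 K/W
R_extruded polystyrene = L/(kA) = 0.145/(0.0316×36.2) = 0.1268 K/W
R_common brick = L/(kA) = 0.145/(0.786×36.2) = 0.005096 K/W
R_total = 0.1518 K/W;  Q = ΔT/R_total = 17/0.1518 = 112 W
T_interface = T_inner − Q·ΣR(inner→interface) = 19 − 112×0.01992

T ≈ 16.8 °C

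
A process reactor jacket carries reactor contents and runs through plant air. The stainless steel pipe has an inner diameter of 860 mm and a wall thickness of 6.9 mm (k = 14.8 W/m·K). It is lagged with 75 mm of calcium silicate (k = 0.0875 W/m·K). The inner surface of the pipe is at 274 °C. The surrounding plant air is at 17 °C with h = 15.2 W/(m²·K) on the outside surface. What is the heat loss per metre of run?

Treating each annulus and film as a series resistance:
R_stainless steel pipe wall = ln(436.9/430)/(2π×14.8×1) = 1.712×10^-4 K/W
R_calcium silicate = ln(511.9/436.9)/(2π×0.0875×1) = 0.2882 K/W
R_outer film = 1/(h_o·2πr_oL) = 1/(15.2×2π×0.5119×1) = 0.02045 K/W
R_total = 0.3088 K/W
Q = ΔT/R_total = 257/0.3088

q′ ≈ 832 W/m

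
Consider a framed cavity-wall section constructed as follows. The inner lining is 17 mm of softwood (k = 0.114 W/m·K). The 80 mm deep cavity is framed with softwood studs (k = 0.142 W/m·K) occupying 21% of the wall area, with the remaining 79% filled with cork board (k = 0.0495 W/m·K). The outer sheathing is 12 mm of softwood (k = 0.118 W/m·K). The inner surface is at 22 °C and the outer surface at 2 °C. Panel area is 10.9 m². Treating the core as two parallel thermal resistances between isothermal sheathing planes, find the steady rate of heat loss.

Q ≈ 154 W

Sheathing layers in series; stud and cavity paths in parallel between them.
R_inner = 0.017/(0.114×10.9) = 0.01368 K/W
R_stud  = 0.08/(0.142×0.21×10.9) = 0.2461 K/W
R_cav   = 0.08/(0.0495×0.79×10.9) = 0.1877 K/W
1/R_core = 1/R_stud + 1/R_cav → R_core = 0.1065 K/W
R_outer = 0.012/(0.118×10.9) = 0.00933 K/W
R_total = 0.1295 K/W
Q = ΔT/R_total = 20/0.1295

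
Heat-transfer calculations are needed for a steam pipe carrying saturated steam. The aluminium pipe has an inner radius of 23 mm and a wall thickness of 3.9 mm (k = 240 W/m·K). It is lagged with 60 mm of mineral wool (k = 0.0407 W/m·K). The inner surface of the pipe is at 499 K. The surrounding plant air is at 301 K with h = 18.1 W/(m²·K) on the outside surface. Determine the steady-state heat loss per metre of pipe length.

Cylindrical conduction, so R = ln(r₂/r₁)/(2πkL) per layer, in series:
R_aluminium pipe wall = ln(26.9/23)/(2π×240×1) = 1.039×10^-4 K/W
R_mineral wool = ln(86.9/26.9)/(2π×0.0407×1) = 4.586 K/W
R_outer film = 1/(h_o·2πr_oL) = 1/(18.1×2π×0.0869×1) = 0.1012 K/W
R_total = 4.687 K/W
Q = ΔT/R_total = 198/4.687

q′ ≈ 42.2 W/m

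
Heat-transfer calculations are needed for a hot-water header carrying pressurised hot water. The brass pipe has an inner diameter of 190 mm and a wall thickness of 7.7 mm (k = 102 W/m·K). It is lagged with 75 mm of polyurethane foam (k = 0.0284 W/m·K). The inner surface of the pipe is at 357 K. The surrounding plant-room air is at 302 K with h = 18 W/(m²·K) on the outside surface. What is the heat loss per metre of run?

Treating each annulus and film as a series resistance:
R_brass pipe wall = ln(102.7/95)/(2π×102×1) = 1.216×10^-4 K/W
R_polyurethane foam = ln(177.7/102.7)/(2π×0.0284×1) = 3.073 K/W
R_outer film = 1/(h_o·2πr_oL) = 1/(18×2π×0.1777×1) = 0.04976 K/W
R_total = 3.122 K/W
Q = ΔT/R_total = 55/3.122

q′ ≈ 17.6 W/m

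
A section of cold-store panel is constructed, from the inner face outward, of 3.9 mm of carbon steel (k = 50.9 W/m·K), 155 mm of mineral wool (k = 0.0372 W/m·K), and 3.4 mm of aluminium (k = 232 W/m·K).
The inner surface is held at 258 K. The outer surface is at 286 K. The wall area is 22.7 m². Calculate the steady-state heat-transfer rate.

Series thermal resistances:
R_carbon steel = L/(kA) = 0.0039/(50.9×22.7) = 3.375×10^-6 K/W
R_mineral wool = L/(kA) = 0.155/(0.0372×22.7) = 0.1836 K/W
R_aluminium = L/(kA) = 0.0034/(232×22.7) = 6.456×10^-7 K/W
R_total = 0.1836 K/W
Q = ΔT / R_total = 28 / 0.1836

Q ≈ 153 W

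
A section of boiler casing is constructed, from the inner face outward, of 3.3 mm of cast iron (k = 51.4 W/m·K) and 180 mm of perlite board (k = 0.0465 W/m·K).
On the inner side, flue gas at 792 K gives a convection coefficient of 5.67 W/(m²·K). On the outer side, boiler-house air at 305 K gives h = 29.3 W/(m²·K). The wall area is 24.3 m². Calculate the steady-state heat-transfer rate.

Thermal resistances in series:
R_inner film = 1/(h_i·A) = 1/(5.67×24.3) = 0.007258 K/W
R_cast iron = L/(kA) = 0.0033/(51.4×24.3) = 2.642×10^-6 K/W
R_perlite board = L/(kA) = 0.18/(0.0465×24.3) = 0.1593 K/W
R_outer film = 1/(h_o·A) = 1/(29.3×24.3) = 0.001405 K/W
R_total = 0.168 K/W
Q = ΔT / R_total = 487 / 0.168

Q ≈ 2900 W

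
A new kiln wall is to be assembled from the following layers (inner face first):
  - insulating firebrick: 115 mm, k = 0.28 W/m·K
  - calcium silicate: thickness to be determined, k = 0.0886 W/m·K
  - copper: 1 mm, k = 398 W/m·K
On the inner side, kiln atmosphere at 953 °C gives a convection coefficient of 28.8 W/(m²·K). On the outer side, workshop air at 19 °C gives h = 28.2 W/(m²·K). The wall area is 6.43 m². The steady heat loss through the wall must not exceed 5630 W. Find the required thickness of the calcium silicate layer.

L ≈ 51.9 mm

Model the wall as resistances in series:
R_inner film = 1/(h_i·A) = 1/(28.8×6.43) = 0.0054 K/W
R_insulating firebrick = L/(kA) = 0.115/(0.28×6.43) = 0.06387 K/W
R_copper = L/(kA) = 0.001/(398×6.43) = 3.908×10^-7 K/W
R_outer film = 1/(h_o·A) = 1/(28.2×6.43) = 0.005515 K/W
Sum of the known resistances R_other = 0.07479 K/W
Required total resistance R_tot = ΔT/Q_allow = 934/5630 = 0.1659 K/W
R_calcium silicate = R_tot − R_other = 0.09111 K/W
L = R·k·A = 0.09111×0.0886×6.43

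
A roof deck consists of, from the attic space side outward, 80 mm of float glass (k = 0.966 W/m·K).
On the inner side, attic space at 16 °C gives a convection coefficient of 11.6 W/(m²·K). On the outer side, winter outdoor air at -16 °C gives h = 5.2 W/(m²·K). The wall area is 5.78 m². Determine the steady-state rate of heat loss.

Model the wall as resistances in series:
R_inner film = 1/(h_i·A) = 1/(11.6×5.78) = 0.01491 K/W
R_float glass = L/(kA) = 0.08/(0.966×5.78) = 0.01433 K/W
R_outer film = 1/(h_o·A) = 1/(5.2×5.78) = 0.03327 K/W
R_total = 0.06251 K/W
Q = ΔT / R_total = 32 / 0.06251

Q ≈ 512 W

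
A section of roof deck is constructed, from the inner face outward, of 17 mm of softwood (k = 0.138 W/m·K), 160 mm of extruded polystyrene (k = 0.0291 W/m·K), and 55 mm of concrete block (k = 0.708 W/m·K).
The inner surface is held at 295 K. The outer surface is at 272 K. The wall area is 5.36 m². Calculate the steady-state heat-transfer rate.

Q ≈ 21.6 W

Model the wall as resistances in series:
R_softwood = L/(kA) = 0.017/(0.138×5.36) = 0.02298 K/W
R_extruded polystyrene = L/(kA) = 0.16/(0.0291×5.36) = 1.026 K/W
R_concrete block = L/(kA) = 0.055/(0.708×5.36) = 0.01449 K/W
R_total = 1.063 K/W
Q = ΔT / R_total = 23 / 1.063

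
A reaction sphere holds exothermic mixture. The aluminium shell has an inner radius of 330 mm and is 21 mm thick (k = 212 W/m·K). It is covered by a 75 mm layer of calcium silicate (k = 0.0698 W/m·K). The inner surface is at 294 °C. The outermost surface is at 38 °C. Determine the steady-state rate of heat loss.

Each spherical layer contributes R = (1/r_i − 1/r_o)/(4πk):
R_aluminium shell = (1/0.33 − 1/0.351)/(4π×212) = 6.805×10^-5 K/W
R_calcium silicate = (1/0.351 − 1/0.426)/(4π×0.0698) = 0.5718 K/W
R_total = 0.5719 K/W
Q = ΔT/R_total = 256/0.5719

Q ≈ 448 W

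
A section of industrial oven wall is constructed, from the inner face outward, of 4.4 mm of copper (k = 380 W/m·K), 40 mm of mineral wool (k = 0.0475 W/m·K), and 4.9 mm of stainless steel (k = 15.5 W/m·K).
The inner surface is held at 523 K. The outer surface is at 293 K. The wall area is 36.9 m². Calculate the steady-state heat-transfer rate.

Treating each layer as a thermal resistance in series:
R_copper = L/(kA) = 0.0044/(380×36.9) = 3.138×10^-7 K/W
R_mineral wool = L/(kA) = 0.04/(0.0475×36.9) = 0.02282 K/W
R_stainless steel = L/(kA) = 0.0049/(15.5×36.9) = 8.567×10^-6 K/W
R_total = 0.02283 K/W
Q = ΔT / R_total = 230 / 0.02283

Q ≈ 10100 W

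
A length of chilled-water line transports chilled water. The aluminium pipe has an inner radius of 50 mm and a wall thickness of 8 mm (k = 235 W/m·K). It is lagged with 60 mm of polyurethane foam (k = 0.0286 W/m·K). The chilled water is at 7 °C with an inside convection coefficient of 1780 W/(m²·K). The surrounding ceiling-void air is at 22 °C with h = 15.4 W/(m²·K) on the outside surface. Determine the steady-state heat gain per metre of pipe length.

q′ ≈ 3.71 W/m

Treating each annulus and film as a series resistance:
R_inner film = 1/(h_i·2πr₁L) = 1/(1780×2π×0.05×1) = 0.001788 K/W
R_aluminium pipe wall = ln(58/50)/(2π×235×1) = 1.005×10^-4 K/W
R_polyurethane foam = ln(118/58)/(2π×0.0286×1) = 3.952 K/W
R_outer film = 1/(h_o·2πr_oL) = 1/(15.4×2π×0.118×1) = 0.08758 K/W
R_total = 4.042 K/W
Q = ΔT/R_total = 15/4.042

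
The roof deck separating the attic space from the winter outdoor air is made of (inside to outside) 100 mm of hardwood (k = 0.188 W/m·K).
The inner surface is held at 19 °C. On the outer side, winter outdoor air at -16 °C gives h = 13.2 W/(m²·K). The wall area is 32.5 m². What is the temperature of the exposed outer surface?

Using the resistance-network approach (series):
R_hardwood = L/(kA) = 0.1/(0.188×32.5) = 0.01637 K/W
R_outer film = 1/(h_o·A) = 1/(13.2×32.5) = 0.002331 K/W
R_total = 0.0187 K/W;  Q = ΔT/R_total = 35/0.0187 = 1872 W
T_interface = T_inner − Q·ΣR(inner→interface) = 19 − 1870×0.01637

T ≈ -11.6 °C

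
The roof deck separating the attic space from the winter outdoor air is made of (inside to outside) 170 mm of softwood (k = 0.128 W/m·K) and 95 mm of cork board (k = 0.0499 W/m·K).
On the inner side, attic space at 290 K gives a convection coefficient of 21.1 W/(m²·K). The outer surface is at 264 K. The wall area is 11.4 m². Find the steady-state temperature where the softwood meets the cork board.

Using the resistance-network approach (series):
R_inner film = 1/(h_i·A) = 1/(21.1×11.4) = 0.004157 K/W
R_softwood = L/(kA) = 0.17/(0.128×11.4) = 0.1165 K/W
R_cork board = L/(kA) = 0.095/(0.0499×11.4) = 0.167 K/W
R_total = 0.2877 K/W;  Q = ΔT/R_total = 26/0.2877 = 90.38 W
T_interface = T_inner − Q·ΣR(inner→interface) = 290 − 90.4×0.1207

T ≈ 279 K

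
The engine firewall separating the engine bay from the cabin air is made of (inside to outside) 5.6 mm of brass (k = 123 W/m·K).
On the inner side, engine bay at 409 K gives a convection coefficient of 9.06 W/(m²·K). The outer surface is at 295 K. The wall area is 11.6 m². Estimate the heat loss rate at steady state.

Q ≈ 12000 W

Series thermal resistances:
R_inner film = 1/(h_i·A) = 1/(9.06×11.6) = 0.009515 K/W
R_brass = L/(kA) = 0.0056/(123×11.6) = 3.925×10^-6 K/W
R_total = 0.009519 K/W
Q = ΔT / R_total = 114 / 0.009519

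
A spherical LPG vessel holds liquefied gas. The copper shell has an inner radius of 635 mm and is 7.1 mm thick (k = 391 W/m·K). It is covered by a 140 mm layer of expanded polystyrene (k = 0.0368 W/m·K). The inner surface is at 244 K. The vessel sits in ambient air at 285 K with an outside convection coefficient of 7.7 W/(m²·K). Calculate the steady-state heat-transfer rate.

Radial (spherical) resistances in series:
R_copper shell = (1/0.635 − 1/0.6421)/(4π×391) = 3.544×10^-6 K/W
R_expanded polystyrene = (1/0.6421 − 1/0.7821)/(4π×0.0368) = 0.6028 K/W
R_outer film = 1/(h·4πr_o²) = 1/(7.7×4π×0.7821²) = 0.0169 K/W
R_total = 0.6197 K/W
Q = ΔT/R_total = 41/0.6197

Q ≈ 66.2 W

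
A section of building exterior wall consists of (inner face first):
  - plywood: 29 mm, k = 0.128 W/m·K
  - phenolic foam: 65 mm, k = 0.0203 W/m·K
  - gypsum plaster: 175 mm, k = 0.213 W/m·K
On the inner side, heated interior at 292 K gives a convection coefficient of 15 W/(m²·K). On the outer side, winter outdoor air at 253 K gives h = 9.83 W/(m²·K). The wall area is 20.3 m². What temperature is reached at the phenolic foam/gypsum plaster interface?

Series thermal resistances:
R_inner film = 1/(h_i·A) = 1/(15×20.3) = 0.003284 K/W
R_plywood = L/(kA) = 0.029/(0.128×20.3) = 0.01116 K/W
R_phenolic foam = L/(kA) = 0.065/(0.0203×20.3) = 0.1577 K/W
R_gypsum plaster = L/(kA) = 0.175/(0.213×20.3) = 0.04047 K/W
R_outer film = 1/(h_o·A) = 1/(9.83×20.3) = 0.005011 K/W
R_total = 0.2177 K/W;  Q = ΔT/R_total = 39/0.2177 = 179.2 W
T_interface = T_inner − Q·ΣR(inner→interface) = 292 − 179×0.1722

T ≈ 261 K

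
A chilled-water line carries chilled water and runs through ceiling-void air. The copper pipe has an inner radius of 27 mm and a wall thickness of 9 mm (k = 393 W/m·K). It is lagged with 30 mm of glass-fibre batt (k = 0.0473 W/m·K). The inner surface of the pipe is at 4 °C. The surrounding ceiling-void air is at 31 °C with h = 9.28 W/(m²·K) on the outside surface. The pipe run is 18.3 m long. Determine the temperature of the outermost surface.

Cylindrical conduction, so R = ln(r₂/r₁)/(2πkL) per layer, in series:
R_copper pipe wall = ln(36/27)/(2π×393×18.3) = 6.366×10^-6 K/W
R_glass-fibre batt = ln(66/36)/(2π×0.0473×18.3) = 0.1114 K/W
R_outer film = 1/(h_o·2πr_oL) = 1/(9.28×2π×0.066×18.3) = 0.0142 K/W
R_total = 0.1257 K/W
Q = ΔT/R_total = 27/0.1257
Q = 215 W
T_interface = T_inner + Q·ΣR(inner→interface) = 4 + 215×0.1115

T ≈ 27.9 °C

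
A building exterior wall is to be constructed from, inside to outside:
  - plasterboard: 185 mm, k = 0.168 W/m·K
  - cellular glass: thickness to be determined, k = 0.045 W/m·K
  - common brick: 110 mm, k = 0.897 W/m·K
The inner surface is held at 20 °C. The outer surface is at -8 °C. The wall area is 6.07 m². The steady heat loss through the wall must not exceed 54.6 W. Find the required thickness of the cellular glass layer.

L ≈ 85 mm

Model the wall as resistances in series:
R_plasterboard = L/(kA) = 0.185/(0.168×6.07) = 0.1814 K/W
R_common brick = L/(kA) = 0.11/(0.897×6.07) = 0.0202 K/W
Sum of the known resistances R_other = 0.2016 K/W
Required total resistance R_tot = ΔT/Q_allow = 28/54.6 = 0.5128 K/W
R_cellular glass = R_tot − R_other = 0.3112 K/W
L = R·k·A = 0.3112×0.045×6.07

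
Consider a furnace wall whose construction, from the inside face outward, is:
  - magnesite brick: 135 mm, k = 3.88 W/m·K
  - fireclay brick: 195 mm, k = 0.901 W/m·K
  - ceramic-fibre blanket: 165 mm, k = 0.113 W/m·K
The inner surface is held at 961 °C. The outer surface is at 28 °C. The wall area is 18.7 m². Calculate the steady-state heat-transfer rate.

Q ≈ 10200 W

Model the wall as resistances in series:
R_magnesite brick = L/(kA) = 0.135/(3.88×18.7) = 0.001861 K/W
R_fireclay brick = L/(kA) = 0.195/(0.901×18.7) = 0.01157 K/W
R_ceramic-fibre blanket = L/(kA) = 0.165/(0.113×18.7) = 0.07808 K/W
R_total = 0.09152 K/W
Q = ΔT / R_total = 933 / 0.09152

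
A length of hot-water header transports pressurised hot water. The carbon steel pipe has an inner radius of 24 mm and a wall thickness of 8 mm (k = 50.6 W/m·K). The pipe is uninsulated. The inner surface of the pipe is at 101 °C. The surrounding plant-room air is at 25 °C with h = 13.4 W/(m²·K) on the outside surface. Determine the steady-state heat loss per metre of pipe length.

q′ ≈ 204 W/m

Per-layer cylindrical resistances, series-summed:
R_carbon steel pipe wall = ln(32/24)/(2π×50.6×1) = 9.049×10^-4 K/W
R_outer film = 1/(h_o·2πr_oL) = 1/(13.4×2π×0.032×1) = 0.3712 K/W
R_total = 0.3721 K/W
Q = ΔT/R_total = 76/0.3721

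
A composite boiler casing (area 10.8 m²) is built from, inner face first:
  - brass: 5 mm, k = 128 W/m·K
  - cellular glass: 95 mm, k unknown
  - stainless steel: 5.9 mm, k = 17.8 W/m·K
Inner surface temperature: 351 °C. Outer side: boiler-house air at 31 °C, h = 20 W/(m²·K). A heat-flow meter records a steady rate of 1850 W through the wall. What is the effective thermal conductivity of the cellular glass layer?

k ≈ 0.0523 W/(m·K)

Series thermal resistances:
R_brass = L/(kA) = 0.005/(128×10.8) = 3.617×10^-6 K/W
R_stainless steel = L/(kA) = 0.0059/(17.8×10.8) = 3.069×10^-5 K/W
R_outer film = 1/(h_o·A) = 1/(20×10.8) = 0.00463 K/W
Sum of known resistances R_other = 0.004664 K/W
Total R = ΔT/Q = 320/1850 = 0.173 K/W
R_cellular glass = R_total − R_other = 0.1683 K/W
k = L/(R·A) = 0.095/(0.1683×10.8)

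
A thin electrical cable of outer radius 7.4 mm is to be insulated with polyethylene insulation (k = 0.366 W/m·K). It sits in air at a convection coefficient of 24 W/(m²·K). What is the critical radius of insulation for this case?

r_cr ≈ 15.2 mm

For a cylinder r_cr = k/h = 0.366/24
r_cr = 15.2 mm; since the bare radius (7.4 mm) is below r_cr, adding a thin layer of insulation will *increase* heat loss.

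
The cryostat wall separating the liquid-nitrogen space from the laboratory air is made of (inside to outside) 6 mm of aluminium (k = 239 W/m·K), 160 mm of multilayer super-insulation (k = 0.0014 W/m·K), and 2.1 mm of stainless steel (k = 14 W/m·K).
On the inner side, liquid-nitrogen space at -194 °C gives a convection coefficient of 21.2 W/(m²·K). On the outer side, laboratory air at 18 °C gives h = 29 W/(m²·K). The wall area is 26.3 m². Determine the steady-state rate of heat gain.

Q ≈ 48.8 W

Thermal resistances in series:
R_inner film = 1/(h_i·A) = 1/(21.2×26.3) = 0.001794 K/W
R_aluminium = L/(kA) = 0.006/(239×26.3) = 9.545×10^-7 K/W
R_multilayer super-insulation = L/(kA) = 0.16/(0.0014×26.3) = 4.345 K/W
R_stainless steel = L/(kA) = 0.0021/(14×26.3) = 5.703×10^-6 K/W
R_outer film = 1/(h_o·A) = 1/(29×26.3) = 0.001311 K/W
R_total = 4.349 K/W
Q = ΔT / R_total = 212 / 4.349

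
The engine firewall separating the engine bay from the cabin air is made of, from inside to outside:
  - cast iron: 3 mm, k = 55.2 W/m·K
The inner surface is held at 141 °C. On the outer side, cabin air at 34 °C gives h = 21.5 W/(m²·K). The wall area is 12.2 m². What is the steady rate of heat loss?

Q ≈ 28000 W

Model the wall as resistances in series:
R_cast iron = L/(kA) = 0.003/(55.2×12.2) = 4.455×10^-6 K/W
R_outer film = 1/(h_o·A) = 1/(21.5×12.2) = 0.003812 K/W
R_total = 0.003817 K/W
Q = ΔT / R_total = 107 / 0.003817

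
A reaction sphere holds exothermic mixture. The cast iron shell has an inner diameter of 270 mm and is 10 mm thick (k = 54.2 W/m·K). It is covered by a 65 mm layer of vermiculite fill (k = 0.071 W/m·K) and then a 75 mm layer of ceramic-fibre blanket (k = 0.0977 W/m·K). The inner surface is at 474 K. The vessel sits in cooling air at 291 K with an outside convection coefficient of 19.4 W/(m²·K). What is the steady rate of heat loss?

Q ≈ 52.8 W

Each spherical layer contributes R = (1/r_i − 1/r_o)/(4πk):
R_cast iron shell = (1/0.135 − 1/0.145)/(4π×54.2) = 7.5×10^-4 K/W
R_vermiculite fill = (1/0.145 − 1/0.21)/(4π×0.071) = 2.393 K/W
R_ceramic-fibre blanket = (1/0.21 − 1/0.285)/(4π×0.0977) = 1.021 K/W
R_outer film = 1/(h·4πr_o²) = 1/(19.4×4π×0.285²) = 0.0505 K/W
R_total = 3.464 K/W
Q = ΔT/R_total = 183/3.464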